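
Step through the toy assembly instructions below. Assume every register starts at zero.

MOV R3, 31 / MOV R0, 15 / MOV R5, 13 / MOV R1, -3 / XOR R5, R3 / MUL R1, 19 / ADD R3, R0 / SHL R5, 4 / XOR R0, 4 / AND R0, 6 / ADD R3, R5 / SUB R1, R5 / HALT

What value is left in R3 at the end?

after MOV R3, 31: R3=31
after MOV R0, 15: R0=15
after MOV R5, 13: R5=13
after MOV R1, -3: R1=-3
after XOR R5, R3: R5=13^31=18
after MUL R1, 19: R1=(-3)*19=-57
after ADD R3, R0: R3=31+15=46
after SHL R5, 4: R5=18<<4=288
after XOR R0, 4: R0=15^4=11
after AND R0, 6: R0=11&6=2
after ADD R3, R5: R3=46+288=334
after SUB R1, R5: R1=(-57)-288=-345
halt.

334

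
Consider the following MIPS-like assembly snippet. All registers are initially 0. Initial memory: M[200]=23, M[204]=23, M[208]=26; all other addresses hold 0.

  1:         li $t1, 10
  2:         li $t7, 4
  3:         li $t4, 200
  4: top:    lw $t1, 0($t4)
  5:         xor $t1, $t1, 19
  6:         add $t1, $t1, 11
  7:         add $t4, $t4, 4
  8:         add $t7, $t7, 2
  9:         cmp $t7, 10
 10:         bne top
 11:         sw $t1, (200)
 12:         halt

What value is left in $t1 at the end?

20

after li $t1, 10: $t1=10
after li $t7, 4: $t7=4
after li $t4, 200: $t4=200
after lw $t1, 0($t4): $t1=M[200]=23
after xor $t1, $t1, 19: $t1=23^19=4
after add $t1, $t1, 11: $t1=4+11=15
after add $t4, $t4, 4: $t4=200+4=204
after add $t7, $t7, 2: $t7=4+2=6
cmp $t7, 10  (cmp 6,10)
bne top: taken
after lw $t1, 0($t4): $t1=M[204]=23
after xor $t1, $t1, 19: $t1=23^19=4
after add $t1, $t1, 11: $t1=4+11=15
after add $t4, $t4, 4: $t4=204+4=208
after add $t7, $t7, 2: $t7=6+2=8
cmp $t7, 10  (cmp 8,10)
bne top: taken
after lw $t1, 0($t4): $t1=M[208]=26
after xor $t1, $t1, 19: $t1=26^19=9
after add $t1, $t1, 11: $t1=9+11=20
after add $t4, $t4, 4: $t4=208+4=212
after add $t7, $t7, 2: $t7=8+2=10
cmp $t7, 10  (cmp 10,10)
bne top: not taken
sw $t1, (200) → M[200]=20
halt.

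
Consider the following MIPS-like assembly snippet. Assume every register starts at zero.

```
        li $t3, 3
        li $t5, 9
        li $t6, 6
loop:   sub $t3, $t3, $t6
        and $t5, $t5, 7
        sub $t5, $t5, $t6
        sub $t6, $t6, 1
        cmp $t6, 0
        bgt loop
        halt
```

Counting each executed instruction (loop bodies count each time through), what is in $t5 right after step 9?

-5

after li $t3, 3: $t3=3
after li $t5, 9: $t5=9
after li $t6, 6: $t6=6
after sub $t3, $t3, $t6: $t3=3-6=-3
after and $t5, $t5, 7: $t5=9&7=1
after sub $t5, $t5, $t6: $t5=1-6=-5
after sub $t6, $t6, 1: $t6=6-1=5
cmp $t6, 0  (cmp 5,0)
bgt loop: taken
After step 9: $t5 = -5.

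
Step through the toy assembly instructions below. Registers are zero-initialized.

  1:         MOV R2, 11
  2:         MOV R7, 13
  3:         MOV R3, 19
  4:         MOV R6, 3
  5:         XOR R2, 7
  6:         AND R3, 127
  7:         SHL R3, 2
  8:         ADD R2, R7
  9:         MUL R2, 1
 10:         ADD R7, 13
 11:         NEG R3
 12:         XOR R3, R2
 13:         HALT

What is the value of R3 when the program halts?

after MOV R2, 11: R2=11
after MOV R7, 13: R7=13
after MOV R3, 19: R3=19
after MOV R6, 3: R6=3
after XOR R2, 7: R2=11^7=12
after AND R3, 127: R3=19&127=19
after SHL R3, 2: R3=19<<2=76
after ADD R2, R7: R2=12+13=25
after MUL R2, 1: R2=25*1=25
after ADD R7, 13: R7=13+13=26
after NEG R3: R3=-(76)=-76
after XOR R3, R2: R3=(-76)^25=-83
halt.

-83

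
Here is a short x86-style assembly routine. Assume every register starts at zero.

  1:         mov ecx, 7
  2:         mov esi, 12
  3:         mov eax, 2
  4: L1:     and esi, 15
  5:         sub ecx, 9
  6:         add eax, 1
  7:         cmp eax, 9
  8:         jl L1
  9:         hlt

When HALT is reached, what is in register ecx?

-56

mov ecx, 7 → ecx=7
mov esi, 12 → esi=12
mov eax, 2 → eax=2
and esi, 15 → esi=12&15=12
sub ecx, 9 → ecx=7-9=-2
add eax, 1 → eax=2+1=3
cmp eax, 9  (cmp 3,9)
jl L1: taken
and esi, 15 → esi=12&15=12
sub ecx, 9 → ecx=(-2)-9=-11
add eax, 1 → eax=3+1=4
cmp eax, 9  (cmp 4,9)
jl L1: taken
and esi, 15 → esi=12&15=12
sub ecx, 9 → ecx=(-11)-9=-20
add eax, 1 → eax=4+1=5
cmp eax, 9  (cmp 5,9)
jl L1: taken
and esi, 15 → esi=12&15=12
sub ecx, 9 → ecx=(-20)-9=-29
add eax, 1 → eax=5+1=6
cmp eax, 9  (cmp 6,9)
jl L1: taken
and esi, 15 → esi=12&15=12
sub ecx, 9 → ecx=(-29)-9=-38
add eax, 1 → eax=6+1=7
cmp eax, 9  (cmp 7,9)
jl L1: taken
and esi, 15 → esi=12&15=12
sub ecx, 9 → ecx=(-38)-9=-47
add eax, 1 → eax=7+1=8
cmp eax, 9  (cmp 8,9)
jl L1: taken
and esi, 15 → esi=12&15=12
sub ecx, 9 → ecx=(-47)-9=-56
add eax, 1 → eax=8+1=9
cmp eax, 9  (cmp 9,9)
jl L1: not taken
halt.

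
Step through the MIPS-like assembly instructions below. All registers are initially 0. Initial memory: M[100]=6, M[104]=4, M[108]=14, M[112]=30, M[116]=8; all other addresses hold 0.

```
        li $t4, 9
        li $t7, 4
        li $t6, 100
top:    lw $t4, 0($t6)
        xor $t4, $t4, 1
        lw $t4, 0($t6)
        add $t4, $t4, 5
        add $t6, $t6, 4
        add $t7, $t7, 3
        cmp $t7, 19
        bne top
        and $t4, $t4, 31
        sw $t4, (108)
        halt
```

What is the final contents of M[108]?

13

li $t4, 9 → $t4=9
li $t7, 4 → $t7=4
li $t6, 100 → $t6=100
lw $t4, 0($t6) → $t4=M[100]=6
xor $t4, $t4, 1 → $t4=6^1=7
lw $t4, 0($t6) → $t4=M[100]=6
add $t4, $t4, 5 → $t4=6+5=11
add $t6, $t6, 4 → $t6=100+4=104
add $t7, $t7, 3 → $t7=4+3=7
cmp $t7, 19  (cmp 7,19)
bne top: taken
lw $t4, 0($t6) → $t4=M[104]=4
xor $t4, $t4, 1 → $t4=4^1=5
lw $t4, 0($t6) → $t4=M[104]=4
add $t4, $t4, 5 → $t4=4+5=9
add $t6, $t6, 4 → $t6=104+4=108
add $t7, $t7, 3 → $t7=7+3=10
cmp $t7, 19  (cmp 10,19)
bne top: taken
lw $t4, 0($t6) → $t4=M[108]=14
xor $t4, $t4, 1 → $t4=14^1=15
lw $t4, 0($t6) → $t4=M[108]=14
add $t4, $t4, 5 → $t4=14+5=19
add $t6, $t6, 4 → $t6=108+4=112
add $t7, $t7, 3 → $t7=10+3=13
cmp $t7, 19  (cmp 13,19)
bne top: taken
lw $t4, 0($t6) → $t4=M[112]=30
xor $t4, $t4, 1 → $t4=30^1=31
lw $t4, 0($t6) → $t4=M[112]=30
add $t4, $t4, 5 → $t4=30+5=35
add $t6, $t6, 4 → $t6=112+4=116
add $t7, $t7, 3 → $t7=13+3=16
cmp $t7, 19  (cmp 16,19)
bne top: taken
lw $t4, 0($t6) → $t4=M[116]=8
xor $t4, $t4, 1 → $t4=8^1=9
lw $t4, 0($t6) → $t4=M[116]=8
add $t4, $t4, 5 → $t4=8+5=13
add $t6, $t6, 4 → $t6=116+4=120
add $t7, $t7, 3 → $t7=16+3=19
cmp $t7, 19  (cmp 19,19)
bne top: not taken
and $t4, $t4, 31 → $t4=13&31=13
sw $t4, (108) → M[108]=13
halt.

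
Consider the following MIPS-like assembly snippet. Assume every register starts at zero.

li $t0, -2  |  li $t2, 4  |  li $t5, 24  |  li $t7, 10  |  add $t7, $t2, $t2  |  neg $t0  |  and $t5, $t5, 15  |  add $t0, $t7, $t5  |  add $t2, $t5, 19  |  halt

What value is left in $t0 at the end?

16

$t0=-2
$t2=4
$t5=24
$t7=10
$t7=4+4=8
$t0=-(-2)=2
$t5=24&15=8
$t0=8+8=16
$t2=8+19=27
halt.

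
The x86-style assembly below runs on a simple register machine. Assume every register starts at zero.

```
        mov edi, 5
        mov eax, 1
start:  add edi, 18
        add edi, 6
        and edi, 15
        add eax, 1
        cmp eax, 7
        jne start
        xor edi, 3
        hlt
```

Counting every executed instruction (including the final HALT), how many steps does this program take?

40

after mov edi, 5: edi=5
after mov eax, 1: eax=1
after add edi, 18: edi=5+18=23
after add edi, 6: edi=23+6=29
after and edi, 15: edi=29&15=13
after add eax, 1: eax=1+1=2
cmp eax, 7  (cmp 2,7)
jne start: taken
after add edi, 18: edi=13+18=31
after add edi, 6: edi=31+6=37
after and edi, 15: edi=37&15=5
after add eax, 1: eax=2+1=3
cmp eax, 7  (cmp 3,7)
jne start: taken
after add edi, 18: edi=5+18=23
after add edi, 6: edi=23+6=29
after and edi, 15: edi=29&15=13
after add eax, 1: eax=3+1=4
cmp eax, 7  (cmp 4,7)
jne start: taken
after add edi, 18: edi=13+18=31
after add edi, 6: edi=31+6=37
after and edi, 15: edi=37&15=5
after add eax, 1: eax=4+1=5
cmp eax, 7  (cmp 5,7)
jne start: taken
after add edi, 18: edi=5+18=23
after add edi, 6: edi=23+6=29
after and edi, 15: edi=29&15=13
after add eax, 1: eax=5+1=6
cmp eax, 7  (cmp 6,7)
jne start: taken
after add edi, 18: edi=13+18=31
after add edi, 6: edi=31+6=37
after and edi, 15: edi=37&15=5
after add eax, 1: eax=6+1=7
cmp eax, 7  (cmp 7,7)
jne start: not taken
after xor edi, 3: edi=5^3=6
halt.
Total executed instructions: 40.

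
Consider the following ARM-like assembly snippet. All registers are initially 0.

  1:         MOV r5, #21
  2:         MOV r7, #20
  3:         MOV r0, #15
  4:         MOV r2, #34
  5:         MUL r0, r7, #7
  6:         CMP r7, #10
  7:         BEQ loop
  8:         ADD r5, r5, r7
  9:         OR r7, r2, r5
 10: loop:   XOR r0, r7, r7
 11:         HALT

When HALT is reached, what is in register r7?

43

after MOV r5, #21: r5=21
after MOV r7, #20: r7=20
after MOV r0, #15: r0=15
after MOV r2, #34: r2=34
after MUL r0, r7, #7: r0=20*7=140
CMP r7, #10  (cmp 20,10)
BEQ loop: not taken
after ADD r5, r5, r7: r5=21+20=41
after OR r7, r2, r5: r7=34|41=43
after XOR r0, r7, r7: r0=43^43=0
halt.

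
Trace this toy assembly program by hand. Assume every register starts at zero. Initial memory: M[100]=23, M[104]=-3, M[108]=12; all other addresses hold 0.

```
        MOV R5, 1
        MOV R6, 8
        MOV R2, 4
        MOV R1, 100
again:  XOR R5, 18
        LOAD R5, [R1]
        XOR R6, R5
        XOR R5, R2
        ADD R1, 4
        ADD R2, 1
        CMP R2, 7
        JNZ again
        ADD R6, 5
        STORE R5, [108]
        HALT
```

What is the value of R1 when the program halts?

112

MOV R5, 1 → R5=1
MOV R6, 8 → R6=8
MOV R2, 4 → R2=4
MOV R1, 100 → R1=100
XOR R5, 18 → R5=1^18=19
LOAD R5, [R1] → R5=M[100]=23
XOR R6, R5 → R6=8^23=31
XOR R5, R2 → R5=23^4=19
ADD R1, 4 → R1=100+4=104
ADD R2, 1 → R2=4+1=5
CMP R2, 7  (cmp 5,7)
JNZ again: taken
XOR R5, 18 → R5=19^18=1
LOAD R5, [R1] → R5=M[104]=-3
XOR R6, R5 → R6=31^(-3)=-30
XOR R5, R2 → R5=(-3)^5=-8
ADD R1, 4 → R1=104+4=108
ADD R2, 1 → R2=5+1=6
CMP R2, 7  (cmp 6,7)
JNZ again: taken
XOR R5, 18 → R5=(-8)^18=-22
LOAD R5, [R1] → R5=M[108]=12
XOR R6, R5 → R6=(-30)^12=-18
XOR R5, R2 → R5=12^6=10
ADD R1, 4 → R1=108+4=112
ADD R2, 1 → R2=6+1=7
CMP R2, 7  (cmp 7,7)
JNZ again: not taken
ADD R6, 5 → R6=(-18)+5=-13
STORE R5, [108] → M[108]=10
halt.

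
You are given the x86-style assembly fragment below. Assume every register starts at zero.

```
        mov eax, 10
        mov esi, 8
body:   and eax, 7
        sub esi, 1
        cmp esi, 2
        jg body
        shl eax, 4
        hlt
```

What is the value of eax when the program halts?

32

eax=10
esi=8
eax=10&7=2
esi=8-1=7
cmp esi, 2  (cmp 7,2)
jg body: taken
eax=2&7=2
esi=7-1=6
cmp esi, 2  (cmp 6,2)
jg body: taken
eax=2&7=2
esi=6-1=5
cmp esi, 2  (cmp 5,2)
jg body: taken
eax=2&7=2
esi=5-1=4
cmp esi, 2  (cmp 4,2)
jg body: taken
eax=2&7=2
esi=4-1=3
cmp esi, 2  (cmp 3,2)
jg body: taken
eax=2&7=2
esi=3-1=2
cmp esi, 2  (cmp 2,2)
jg body: not taken
eax=2<<4=32
halt.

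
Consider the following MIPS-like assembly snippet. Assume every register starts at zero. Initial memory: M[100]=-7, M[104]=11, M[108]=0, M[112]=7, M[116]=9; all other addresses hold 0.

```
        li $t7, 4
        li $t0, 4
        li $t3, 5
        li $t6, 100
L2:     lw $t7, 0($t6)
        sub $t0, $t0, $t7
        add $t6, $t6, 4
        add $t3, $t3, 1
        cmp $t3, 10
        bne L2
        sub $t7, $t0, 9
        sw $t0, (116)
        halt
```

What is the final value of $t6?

120

after li $t7, 4: $t7=4
after li $t0, 4: $t0=4
after li $t3, 5: $t3=5
after li $t6, 100: $t6=100
after lw $t7, 0($t6): $t7=M[100]=-7
after sub $t0, $t0, $t7: $t0=4-(-7)=11
after add $t6, $t6, 4: $t6=100+4=104
after add $t3, $t3, 1: $t3=5+1=6
cmp $t3, 10  (cmp 6,10)
bne L2: taken
after lw $t7, 0($t6): $t7=M[104]=11
after sub $t0, $t0, $t7: $t0=11-11=0
after add $t6, $t6, 4: $t6=104+4=108
after add $t3, $t3, 1: $t3=6+1=7
cmp $t3, 10  (cmp 7,10)
bne L2: taken
after lw $t7, 0($t6): $t7=M[108]=0
after sub $t0, $t0, $t7: $t0=0-0=0
after add $t6, $t6, 4: $t6=108+4=112
after add $t3, $t3, 1: $t3=7+1=8
cmp $t3, 10  (cmp 8,10)
bne L2: taken
after lw $t7, 0($t6): $t7=M[112]=7
after sub $t0, $t0, $t7: $t0=0-7=-7
after add $t6, $t6, 4: $t6=112+4=116
after add $t3, $t3, 1: $t3=8+1=9
cmp $t3, 10  (cmp 9,10)
bne L2: taken
after lw $t7, 0($t6): $t7=M[116]=9
after sub $t0, $t0, $t7: $t0=(-7)-9=-16
after add $t6, $t6, 4: $t6=116+4=120
after add $t3, $t3, 1: $t3=9+1=10
cmp $t3, 10  (cmp 10,10)
bne L2: not taken
after sub $t7, $t0, 9: $t7=(-16)-9=-25
sw $t0, (116) → M[116]=-16
halt.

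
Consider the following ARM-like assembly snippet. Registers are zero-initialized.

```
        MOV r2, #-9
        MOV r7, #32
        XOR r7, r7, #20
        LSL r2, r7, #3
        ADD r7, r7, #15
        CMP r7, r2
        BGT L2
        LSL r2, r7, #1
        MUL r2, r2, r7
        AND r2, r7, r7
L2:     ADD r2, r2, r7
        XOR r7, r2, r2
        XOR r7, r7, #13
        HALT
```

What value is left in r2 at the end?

134

r2=-9
r7=32
r7=32^20=52
r2=52<<3=416
r7=52+15=67
CMP r7, r2  (cmp 67,416)
BGT L2: not taken
r2=67<<1=134
r2=134*67=8978
r2=67&67=67
r2=67+67=134
r7=134^134=0
r7=0^13=13
halt.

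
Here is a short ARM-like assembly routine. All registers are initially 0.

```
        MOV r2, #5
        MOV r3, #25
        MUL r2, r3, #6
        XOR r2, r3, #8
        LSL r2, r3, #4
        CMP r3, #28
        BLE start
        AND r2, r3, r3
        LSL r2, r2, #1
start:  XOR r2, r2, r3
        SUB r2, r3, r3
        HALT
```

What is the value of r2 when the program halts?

after MOV r2, #5: r2=5
after MOV r3, #25: r3=25
after MUL r2, r3, #6: r2=25*6=150
after XOR r2, r3, #8: r2=25^8=17
after LSL r2, r3, #4: r2=25<<4=400
CMP r3, #28  (cmp 25,28)
BLE start: taken
after XOR r2, r2, r3: r2=400^25=393
after SUB r2, r3, r3: r2=25-25=0
halt.

0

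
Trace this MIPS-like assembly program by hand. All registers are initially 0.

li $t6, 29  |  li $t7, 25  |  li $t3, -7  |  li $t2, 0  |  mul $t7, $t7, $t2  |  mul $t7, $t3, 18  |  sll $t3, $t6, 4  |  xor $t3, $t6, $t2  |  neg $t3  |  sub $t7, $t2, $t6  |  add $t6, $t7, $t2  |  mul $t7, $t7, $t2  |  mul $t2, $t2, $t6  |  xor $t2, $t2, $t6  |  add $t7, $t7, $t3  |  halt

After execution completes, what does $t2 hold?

after li $t6, 29: $t6=29
after li $t7, 25: $t7=25
after li $t3, -7: $t3=-7
after li $t2, 0: $t2=0
after mul $t7, $t7, $t2: $t7=25*0=0
after mul $t7, $t3, 18: $t7=(-7)*18=-126
after sll $t3, $t6, 4: $t3=29<<4=464
after xor $t3, $t6, $t2: $t3=29^0=29
after neg $t3: $t3=-(29)=-29
after sub $t7, $t2, $t6: $t7=0-29=-29
after add $t6, $t7, $t2: $t6=(-29)+0=-29
after mul $t7, $t7, $t2: $t7=(-29)*0=0
after mul $t2, $t2, $t6: $t2=0*(-29)=0
after xor $t2, $t2, $t6: $t2=0^(-29)=-29
after add $t7, $t7, $t3: $t7=0+(-29)=-29
halt.

-29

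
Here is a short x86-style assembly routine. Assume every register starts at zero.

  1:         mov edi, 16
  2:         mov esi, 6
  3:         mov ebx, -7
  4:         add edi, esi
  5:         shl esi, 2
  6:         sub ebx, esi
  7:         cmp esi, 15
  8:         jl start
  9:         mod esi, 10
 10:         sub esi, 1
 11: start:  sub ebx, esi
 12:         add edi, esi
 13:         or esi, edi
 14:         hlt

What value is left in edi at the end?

edi=16
esi=6
ebx=-7
edi=16+6=22
esi=6<<2=24
ebx=(-7)-24=-31
cmp esi, 15  (cmp 24,15)
jl start: not taken
esi=24%10=4
esi=4-1=3
ebx=(-31)-3=-34
edi=22+3=25
esi=3|25=27
halt.

25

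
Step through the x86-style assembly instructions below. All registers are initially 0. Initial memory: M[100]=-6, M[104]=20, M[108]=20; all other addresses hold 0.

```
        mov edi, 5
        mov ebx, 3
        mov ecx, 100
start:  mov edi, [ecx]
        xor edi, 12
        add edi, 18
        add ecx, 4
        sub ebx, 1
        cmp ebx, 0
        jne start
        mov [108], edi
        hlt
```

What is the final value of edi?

after mov edi, 5: edi=5
after mov ebx, 3: ebx=3
after mov ecx, 100: ecx=100
after mov edi, [ecx]: edi=M[100]=-6
after xor edi, 12: edi=(-6)^12=-10
after add edi, 18: edi=(-10)+18=8
after add ecx, 4: ecx=100+4=104
after sub ebx, 1: ebx=3-1=2
cmp ebx, 0  (cmp 2,0)
jne start: taken
after mov edi, [ecx]: edi=M[104]=20
after xor edi, 12: edi=20^12=24
after add edi, 18: edi=24+18=42
after add ecx, 4: ecx=104+4=108
after sub ebx, 1: ebx=2-1=1
cmp ebx, 0  (cmp 1,0)
jne start: taken
after mov edi, [ecx]: edi=M[108]=20
after xor edi, 12: edi=20^12=24
after add edi, 18: edi=24+18=42
after add ecx, 4: ecx=108+4=112
after sub ebx, 1: ebx=1-1=0
cmp ebx, 0  (cmp 0,0)
jne start: not taken
mov [108], edi → M[108]=42
halt.

42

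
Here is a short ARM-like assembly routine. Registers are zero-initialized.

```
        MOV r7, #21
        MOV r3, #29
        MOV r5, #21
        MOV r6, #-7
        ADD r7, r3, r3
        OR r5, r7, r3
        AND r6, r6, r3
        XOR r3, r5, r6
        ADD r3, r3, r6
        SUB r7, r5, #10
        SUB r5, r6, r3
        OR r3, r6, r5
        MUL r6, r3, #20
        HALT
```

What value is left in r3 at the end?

-37

r7=21
r3=29
r5=21
r6=-7
r7=29+29=58
r5=58|29=63
r6=(-7)&29=25
r3=63^25=38
r3=38+25=63
r7=63-10=53
r5=25-63=-38
r3=25|(-38)=-37
r6=(-37)*20=-740
halt.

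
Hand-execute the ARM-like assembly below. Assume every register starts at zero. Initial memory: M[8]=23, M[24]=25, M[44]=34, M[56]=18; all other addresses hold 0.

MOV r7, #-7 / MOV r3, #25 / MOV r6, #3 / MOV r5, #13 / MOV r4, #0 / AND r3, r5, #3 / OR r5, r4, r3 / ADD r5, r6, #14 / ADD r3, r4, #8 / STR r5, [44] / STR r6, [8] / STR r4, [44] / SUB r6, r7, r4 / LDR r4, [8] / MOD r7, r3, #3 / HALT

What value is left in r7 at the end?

after MOV r7, #-7: r7=-7
after MOV r3, #25: r3=25
after MOV r6, #3: r6=3
after MOV r5, #13: r5=13
after MOV r4, #0: r4=0
after AND r3, r5, #3: r3=13&3=1
after OR r5, r4, r3: r5=0|1=1
after ADD r5, r6, #14: r5=3+14=17
after ADD r3, r4, #8: r3=0+8=8
STR r5, [44] → M[44]=17
STR r6, [8] → M[8]=3
STR r4, [44] → M[44]=0
after SUB r6, r7, r4: r6=(-7)-0=-7
after LDR r4, [8]: r4=M[8]=3
after MOD r7, r3, #3: r7=8%3=2
halt.

2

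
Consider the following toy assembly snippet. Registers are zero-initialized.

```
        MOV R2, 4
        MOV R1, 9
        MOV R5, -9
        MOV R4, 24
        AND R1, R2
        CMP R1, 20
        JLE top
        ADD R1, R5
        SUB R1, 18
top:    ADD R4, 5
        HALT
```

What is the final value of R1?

0

R2=4
R1=9
R5=-9
R4=24
R1=9&4=0
CMP R1, 20  (cmp 0,20)
JLE top: taken
R4=24+5=29
halt.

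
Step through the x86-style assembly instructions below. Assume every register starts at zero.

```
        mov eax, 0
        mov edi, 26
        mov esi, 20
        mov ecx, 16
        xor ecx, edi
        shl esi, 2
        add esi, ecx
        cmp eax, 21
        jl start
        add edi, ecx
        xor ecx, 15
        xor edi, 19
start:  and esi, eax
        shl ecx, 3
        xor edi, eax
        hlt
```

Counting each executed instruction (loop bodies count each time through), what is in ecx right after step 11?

80

mov eax, 0 → eax=0
mov edi, 26 → edi=26
mov esi, 20 → esi=20
mov ecx, 16 → ecx=16
xor ecx, edi → ecx=16^26=10
shl esi, 2 → esi=20<<2=80
add esi, ecx → esi=80+10=90
cmp eax, 21  (cmp 0,21)
jl start: taken
and esi, eax → esi=90&0=0
shl ecx, 3 → ecx=10<<3=80
After step 11: ecx = 80.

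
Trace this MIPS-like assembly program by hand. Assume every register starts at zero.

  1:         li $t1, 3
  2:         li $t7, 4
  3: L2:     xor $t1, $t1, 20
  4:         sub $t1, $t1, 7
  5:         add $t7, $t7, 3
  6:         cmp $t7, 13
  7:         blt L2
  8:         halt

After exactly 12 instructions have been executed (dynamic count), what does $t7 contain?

10

$t1=3
$t7=4
$t1=3^20=23
$t1=23-7=16
$t7=4+3=7
cmp $t7, 13  (cmp 7,13)
blt L2: taken
$t1=16^20=4
$t1=4-7=-3
$t7=7+3=10
cmp $t7, 13  (cmp 10,13)
blt L2: taken
After step 12: $t7 = 10.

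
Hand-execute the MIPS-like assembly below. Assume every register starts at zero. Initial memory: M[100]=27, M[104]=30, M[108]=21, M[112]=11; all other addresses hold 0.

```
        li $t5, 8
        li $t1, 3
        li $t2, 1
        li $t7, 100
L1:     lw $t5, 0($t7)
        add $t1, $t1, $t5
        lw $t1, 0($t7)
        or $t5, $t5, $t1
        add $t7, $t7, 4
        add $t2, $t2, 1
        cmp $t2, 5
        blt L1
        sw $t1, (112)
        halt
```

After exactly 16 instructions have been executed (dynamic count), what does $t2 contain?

2

li $t5, 8 → $t5=8
li $t1, 3 → $t1=3
li $t2, 1 → $t2=1
li $t7, 100 → $t7=100
lw $t5, 0($t7) → $t5=M[100]=27
add $t1, $t1, $t5 → $t1=3+27=30
lw $t1, 0($t7) → $t1=M[100]=27
or $t5, $t5, $t1 → $t5=27|27=27
add $t7, $t7, 4 → $t7=100+4=104
add $t2, $t2, 1 → $t2=1+1=2
cmp $t2, 5  (cmp 2,5)
blt L1: taken
lw $t5, 0($t7) → $t5=M[104]=30
add $t1, $t1, $t5 → $t1=27+30=57
lw $t1, 0($t7) → $t1=M[104]=30
or $t5, $t5, $t1 → $t5=30|30=30
After step 16: $t2 = 2.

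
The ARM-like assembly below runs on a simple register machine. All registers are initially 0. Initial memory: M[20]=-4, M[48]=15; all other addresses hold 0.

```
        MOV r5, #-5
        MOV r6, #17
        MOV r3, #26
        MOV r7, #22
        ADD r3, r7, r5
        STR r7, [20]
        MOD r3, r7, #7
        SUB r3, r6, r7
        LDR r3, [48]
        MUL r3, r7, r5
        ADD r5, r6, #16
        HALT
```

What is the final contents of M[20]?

r5=-5
r6=17
r3=26
r7=22
r3=22+(-5)=17
STR r7, [20] → M[20]=22
r3=22%7=1
r3=17-22=-5
r3=M[48]=15
r3=22*(-5)=-110
r5=17+16=33
halt.

22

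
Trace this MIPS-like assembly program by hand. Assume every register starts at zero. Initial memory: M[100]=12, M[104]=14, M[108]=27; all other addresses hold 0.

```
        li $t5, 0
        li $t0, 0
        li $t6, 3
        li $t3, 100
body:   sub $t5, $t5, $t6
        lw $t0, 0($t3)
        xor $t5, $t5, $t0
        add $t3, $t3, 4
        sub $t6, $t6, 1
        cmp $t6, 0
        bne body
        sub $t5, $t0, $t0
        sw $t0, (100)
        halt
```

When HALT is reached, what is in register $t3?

$t5=0
$t0=0
$t6=3
$t3=100
$t5=0-3=-3
$t0=M[100]=12
$t5=(-3)^12=-15
$t3=100+4=104
$t6=3-1=2
cmp $t6, 0  (cmp 2,0)
bne body: taken
$t5=(-15)-2=-17
$t0=M[104]=14
$t5=(-17)^14=-31
$t3=104+4=108
$t6=2-1=1
cmp $t6, 0  (cmp 1,0)
bne body: taken
$t5=(-31)-1=-32
$t0=M[108]=27
$t5=(-32)^27=-5
$t3=108+4=112
$t6=1-1=0
cmp $t6, 0  (cmp 0,0)
bne body: not taken
$t5=27-27=0
sw $t0, (100) → M[100]=27
halt.

112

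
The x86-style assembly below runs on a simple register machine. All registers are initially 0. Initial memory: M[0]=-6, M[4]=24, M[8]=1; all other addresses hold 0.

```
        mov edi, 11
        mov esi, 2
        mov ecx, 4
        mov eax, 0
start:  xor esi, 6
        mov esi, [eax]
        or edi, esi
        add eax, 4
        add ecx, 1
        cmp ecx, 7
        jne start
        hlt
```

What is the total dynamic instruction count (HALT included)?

26

mov edi, 11 → edi=11
mov esi, 2 → esi=2
mov ecx, 4 → ecx=4
mov eax, 0 → eax=0
xor esi, 6 → esi=2^6=4
mov esi, [eax] → esi=M[0]=-6
or edi, esi → edi=11|(-6)=-5
add eax, 4 → eax=0+4=4
add ecx, 1 → ecx=4+1=5
cmp ecx, 7  (cmp 5,7)
jne start: taken
xor esi, 6 → esi=(-6)^6=-4
mov esi, [eax] → esi=M[4]=24
or edi, esi → edi=(-5)|24=-5
add eax, 4 → eax=4+4=8
add ecx, 1 → ecx=5+1=6
cmp ecx, 7  (cmp 6,7)
jne start: taken
xor esi, 6 → esi=24^6=30
mov esi, [eax] → esi=M[8]=1
or edi, esi → edi=(-5)|1=-5
add eax, 4 → eax=8+4=12
add ecx, 1 → ecx=6+1=7
cmp ecx, 7  (cmp 7,7)
jne start: not taken
halt.
Total executed instructions: 26.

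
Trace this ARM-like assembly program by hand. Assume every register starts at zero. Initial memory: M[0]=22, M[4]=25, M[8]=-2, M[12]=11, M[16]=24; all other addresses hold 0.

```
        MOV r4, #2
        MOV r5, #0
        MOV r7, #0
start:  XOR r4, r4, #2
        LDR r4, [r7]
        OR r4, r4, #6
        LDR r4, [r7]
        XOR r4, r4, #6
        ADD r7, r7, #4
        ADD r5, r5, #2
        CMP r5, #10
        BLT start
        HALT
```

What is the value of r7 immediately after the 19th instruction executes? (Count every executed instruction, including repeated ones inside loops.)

8

r4=2
r5=0
r7=0
r4=2^2=0
r4=M[0]=22
r4=22|6=22
r4=M[0]=22
r4=22^6=16
r7=0+4=4
r5=0+2=2
CMP r5, #10  (cmp 2,10)
BLT start: taken
r4=16^2=18
r4=M[4]=25
r4=25|6=31
r4=M[4]=25
r4=25^6=31
r7=4+4=8
r5=2+2=4
After step 19: r7 = 8.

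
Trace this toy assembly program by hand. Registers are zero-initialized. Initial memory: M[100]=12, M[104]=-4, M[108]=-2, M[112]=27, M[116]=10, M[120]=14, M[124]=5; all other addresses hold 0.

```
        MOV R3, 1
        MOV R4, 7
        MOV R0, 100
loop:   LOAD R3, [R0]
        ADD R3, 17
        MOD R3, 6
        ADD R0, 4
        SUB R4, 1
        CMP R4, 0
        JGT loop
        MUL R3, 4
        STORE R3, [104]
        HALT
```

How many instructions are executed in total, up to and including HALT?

after MOV R3, 1: R3=1
after MOV R4, 7: R4=7
after MOV R0, 100: R0=100
after LOAD R3, [R0]: R3=M[100]=12
after ADD R3, 17: R3=12+17=29
after MOD R3, 6: R3=29%6=5
after ADD R0, 4: R0=100+4=104
after SUB R4, 1: R4=7-1=6
CMP R4, 0  (cmp 6,0)
JGT loop: taken
after LOAD R3, [R0]: R3=M[104]=-4
after ADD R3, 17: R3=(-4)+17=13
after MOD R3, 6: R3=13%6=1
after ADD R0, 4: R0=104+4=108
after SUB R4, 1: R4=6-1=5
CMP R4, 0  (cmp 5,0)
JGT loop: taken
after LOAD R3, [R0]: R3=M[108]=-2
after ADD R3, 17: R3=(-2)+17=15
after MOD R3, 6: R3=15%6=3
after ADD R0, 4: R0=108+4=112
after SUB R4, 1: R4=5-1=4
CMP R4, 0  (cmp 4,0)
JGT loop: taken
after LOAD R3, [R0]: R3=M[112]=27
after ADD R3, 17: R3=27+17=44
after MOD R3, 6: R3=44%6=2
after ADD R0, 4: R0=112+4=116
after SUB R4, 1: R4=4-1=3
CMP R4, 0  (cmp 3,0)
JGT loop: taken
after LOAD R3, [R0]: R3=M[116]=10
after ADD R3, 17: R3=10+17=27
after MOD R3, 6: R3=27%6=3
after ADD R0, 4: R0=116+4=120
after SUB R4, 1: R4=3-1=2
CMP R4, 0  (cmp 2,0)
JGT loop: taken
after LOAD R3, [R0]: R3=M[120]=14
after ADD R3, 17: R3=14+17=31
after MOD R3, 6: R3=31%6=1
after ADD R0, 4: R0=120+4=124
after SUB R4, 1: R4=2-1=1
CMP R4, 0  (cmp 1,0)
JGT loop: taken
after LOAD R3, [R0]: R3=M[124]=5
after ADD R3, 17: R3=5+17=22
after MOD R3, 6: R3=22%6=4
after ADD R0, 4: R0=124+4=128
after SUB R4, 1: R4=1-1=0
CMP R4, 0  (cmp 0,0)
JGT loop: not taken
after MUL R3, 4: R3=4*4=16
STORE R3, [104] → M[104]=16
halt.
Total executed instructions: 55.

55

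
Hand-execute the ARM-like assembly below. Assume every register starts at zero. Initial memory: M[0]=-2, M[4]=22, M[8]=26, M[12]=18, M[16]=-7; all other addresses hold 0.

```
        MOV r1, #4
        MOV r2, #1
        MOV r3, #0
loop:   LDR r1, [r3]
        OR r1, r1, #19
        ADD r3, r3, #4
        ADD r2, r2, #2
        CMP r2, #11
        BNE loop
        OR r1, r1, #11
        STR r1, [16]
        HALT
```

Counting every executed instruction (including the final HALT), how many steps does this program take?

r1=4
r2=1
r3=0
r1=M[0]=-2
r1=(-2)|19=-1
r3=0+4=4
r2=1+2=3
CMP r2, #11  (cmp 3,11)
BNE loop: taken
r1=M[4]=22
r1=22|19=23
r3=4+4=8
r2=3+2=5
CMP r2, #11  (cmp 5,11)
BNE loop: taken
r1=M[8]=26
r1=26|19=27
r3=8+4=12
r2=5+2=7
CMP r2, #11  (cmp 7,11)
BNE loop: taken
r1=M[12]=18
r1=18|19=19
r3=12+4=16
r2=7+2=9
CMP r2, #11  (cmp 9,11)
BNE loop: taken
r1=M[16]=-7
r1=(-7)|19=-5
r3=16+4=20
r2=9+2=11
CMP r2, #11  (cmp 11,11)
BNE loop: not taken
r1=(-5)|11=-5
STR r1, [16] → M[16]=-5
halt.
Total executed instructions: 36.

36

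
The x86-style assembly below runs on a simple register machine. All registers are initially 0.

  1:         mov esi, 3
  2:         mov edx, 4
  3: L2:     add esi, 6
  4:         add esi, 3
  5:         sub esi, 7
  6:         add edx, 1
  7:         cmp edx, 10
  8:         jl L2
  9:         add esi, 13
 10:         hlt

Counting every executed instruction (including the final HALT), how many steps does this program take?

esi=3
edx=4
esi=3+6=9
esi=9+3=12
esi=12-7=5
edx=4+1=5
cmp edx, 10  (cmp 5,10)
jl L2: taken
esi=5+6=11
esi=11+3=14
esi=14-7=7
edx=5+1=6
cmp edx, 10  (cmp 6,10)
jl L2: taken
esi=7+6=13
esi=13+3=16
esi=16-7=9
edx=6+1=7
cmp edx, 10  (cmp 7,10)
jl L2: taken
esi=9+6=15
esi=15+3=18
esi=18-7=11
edx=7+1=8
cmp edx, 10  (cmp 8,10)
jl L2: taken
esi=11+6=17
esi=17+3=20
esi=20-7=13
edx=8+1=9
cmp edx, 10  (cmp 9,10)
jl L2: taken
esi=13+6=19
esi=19+3=22
esi=22-7=15
edx=9+1=10
cmp edx, 10  (cmp 10,10)
jl L2: not taken
esi=15+13=28
halt.
Total executed instructions: 40.

40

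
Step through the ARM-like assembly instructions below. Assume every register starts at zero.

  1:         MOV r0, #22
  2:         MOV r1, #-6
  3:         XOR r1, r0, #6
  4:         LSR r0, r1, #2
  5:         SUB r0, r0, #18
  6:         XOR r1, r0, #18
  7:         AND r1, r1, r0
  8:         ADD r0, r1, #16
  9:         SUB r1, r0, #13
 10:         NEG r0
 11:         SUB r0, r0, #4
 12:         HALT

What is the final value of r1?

-29

after MOV r0, #22: r0=22
after MOV r1, #-6: r1=-6
after XOR r1, r0, #6: r1=22^6=16
after LSR r0, r1, #2: r0=16>>2=4
after SUB r0, r0, #18: r0=4-18=-14
after XOR r1, r0, #18: r1=(-14)^18=-32
after AND r1, r1, r0: r1=(-32)&(-14)=-32
after ADD r0, r1, #16: r0=(-32)+16=-16
after SUB r1, r0, #13: r1=(-16)-13=-29
after NEG r0: r0=-(-16)=16
after SUB r0, r0, #4: r0=16-4=12
halt.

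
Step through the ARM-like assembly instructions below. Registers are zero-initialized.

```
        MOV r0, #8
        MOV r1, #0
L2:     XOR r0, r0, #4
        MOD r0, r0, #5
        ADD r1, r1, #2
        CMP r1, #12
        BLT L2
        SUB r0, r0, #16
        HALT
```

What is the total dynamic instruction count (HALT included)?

r0=8
r1=0
r0=8^4=12
r0=12%5=2
r1=0+2=2
CMP r1, #12  (cmp 2,12)
BLT L2: taken
r0=2^4=6
r0=6%5=1
r1=2+2=4
CMP r1, #12  (cmp 4,12)
BLT L2: taken
r0=1^4=5
r0=5%5=0
r1=4+2=6
CMP r1, #12  (cmp 6,12)
BLT L2: taken
r0=0^4=4
r0=4%5=4
r1=6+2=8
CMP r1, #12  (cmp 8,12)
BLT L2: taken
r0=4^4=0
r0=0%5=0
r1=8+2=10
CMP r1, #12  (cmp 10,12)
BLT L2: taken
r0=0^4=4
r0=4%5=4
r1=10+2=12
CMP r1, #12  (cmp 12,12)
BLT L2: not taken
r0=4-16=-12
halt.
Total executed instructions: 34.

34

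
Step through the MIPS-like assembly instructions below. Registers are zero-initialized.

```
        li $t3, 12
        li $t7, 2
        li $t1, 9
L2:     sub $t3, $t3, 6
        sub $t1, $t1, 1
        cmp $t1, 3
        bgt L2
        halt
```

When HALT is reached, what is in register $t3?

-24

li $t3, 12 → $t3=12
li $t7, 2 → $t7=2
li $t1, 9 → $t1=9
sub $t3, $t3, 6 → $t3=12-6=6
sub $t1, $t1, 1 → $t1=9-1=8
cmp $t1, 3  (cmp 8,3)
bgt L2: taken
sub $t3, $t3, 6 → $t3=6-6=0
sub $t1, $t1, 1 → $t1=8-1=7
cmp $t1, 3  (cmp 7,3)
bgt L2: taken
sub $t3, $t3, 6 → $t3=0-6=-6
sub $t1, $t1, 1 → $t1=7-1=6
cmp $t1, 3  (cmp 6,3)
bgt L2: taken
sub $t3, $t3, 6 → $t3=(-6)-6=-12
sub $t1, $t1, 1 → $t1=6-1=5
cmp $t1, 3  (cmp 5,3)
bgt L2: taken
sub $t3, $t3, 6 → $t3=(-12)-6=-18
sub $t1, $t1, 1 → $t1=5-1=4
cmp $t1, 3  (cmp 4,3)
bgt L2: taken
sub $t3, $t3, 6 → $t3=(-18)-6=-24
sub $t1, $t1, 1 → $t1=4-1=3
cmp $t1, 3  (cmp 3,3)
bgt L2: not taken
halt.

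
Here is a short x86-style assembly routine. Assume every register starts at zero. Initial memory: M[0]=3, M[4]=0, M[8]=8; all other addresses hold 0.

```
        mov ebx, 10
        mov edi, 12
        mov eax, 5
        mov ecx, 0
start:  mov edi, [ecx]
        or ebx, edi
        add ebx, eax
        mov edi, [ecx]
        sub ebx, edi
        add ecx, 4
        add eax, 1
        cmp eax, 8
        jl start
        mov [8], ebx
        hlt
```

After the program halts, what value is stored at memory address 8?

after mov ebx, 10: ebx=10
after mov edi, 12: edi=12
after mov eax, 5: eax=5
after mov ecx, 0: ecx=0
after mov edi, [ecx]: edi=M[0]=3
after or ebx, edi: ebx=10|3=11
after add ebx, eax: ebx=11+5=16
after mov edi, [ecx]: edi=M[0]=3
after sub ebx, edi: ebx=16-3=13
after add ecx, 4: ecx=0+4=4
after add eax, 1: eax=5+1=6
cmp eax, 8  (cmp 6,8)
jl start: taken
after mov edi, [ecx]: edi=M[4]=0
after or ebx, edi: ebx=13|0=13
after add ebx, eax: ebx=13+6=19
after mov edi, [ecx]: edi=M[4]=0
after sub ebx, edi: ebx=19-0=19
after add ecx, 4: ecx=4+4=8
after add eax, 1: eax=6+1=7
cmp eax, 8  (cmp 7,8)
jl start: taken
after mov edi, [ecx]: edi=M[8]=8
after or ebx, edi: ebx=19|8=27
after add ebx, eax: ebx=27+7=34
after mov edi, [ecx]: edi=M[8]=8
after sub ebx, edi: ebx=34-8=26
after add ecx, 4: ecx=8+4=12
after add eax, 1: eax=7+1=8
cmp eax, 8  (cmp 8,8)
jl start: not taken
mov [8], ebx → M[8]=26
halt.

26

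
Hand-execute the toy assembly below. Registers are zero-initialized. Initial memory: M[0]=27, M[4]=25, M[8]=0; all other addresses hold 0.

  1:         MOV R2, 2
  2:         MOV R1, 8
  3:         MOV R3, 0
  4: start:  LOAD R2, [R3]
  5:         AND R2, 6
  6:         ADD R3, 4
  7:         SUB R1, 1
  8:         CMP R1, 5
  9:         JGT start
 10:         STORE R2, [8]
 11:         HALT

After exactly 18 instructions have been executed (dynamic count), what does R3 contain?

12

MOV R2, 2 → R2=2
MOV R1, 8 → R1=8
MOV R3, 0 → R3=0
LOAD R2, [R3] → R2=M[0]=27
AND R2, 6 → R2=27&6=2
ADD R3, 4 → R3=0+4=4
SUB R1, 1 → R1=8-1=7
CMP R1, 5  (cmp 7,5)
JGT start: taken
LOAD R2, [R3] → R2=M[4]=25
AND R2, 6 → R2=25&6=0
ADD R3, 4 → R3=4+4=8
SUB R1, 1 → R1=7-1=6
CMP R1, 5  (cmp 6,5)
JGT start: taken
LOAD R2, [R3] → R2=M[8]=0
AND R2, 6 → R2=0&6=0
ADD R3, 4 → R3=8+4=12
After step 18: R3 = 12.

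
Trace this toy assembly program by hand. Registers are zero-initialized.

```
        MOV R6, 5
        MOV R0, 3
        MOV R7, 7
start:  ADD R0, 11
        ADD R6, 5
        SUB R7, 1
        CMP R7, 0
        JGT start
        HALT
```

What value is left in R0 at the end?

80

MOV R6, 5 → R6=5
MOV R0, 3 → R0=3
MOV R7, 7 → R7=7
ADD R0, 11 → R0=3+11=14
ADD R6, 5 → R6=5+5=10
SUB R7, 1 → R7=7-1=6
CMP R7, 0  (cmp 6,0)
JGT start: taken
ADD R0, 11 → R0=14+11=25
ADD R6, 5 → R6=10+5=15
SUB R7, 1 → R7=6-1=5
CMP R7, 0  (cmp 5,0)
JGT start: taken
ADD R0, 11 → R0=25+11=36
ADD R6, 5 → R6=15+5=20
SUB R7, 1 → R7=5-1=4
CMP R7, 0  (cmp 4,0)
JGT start: taken
ADD R0, 11 → R0=36+11=47
ADD R6, 5 → R6=20+5=25
SUB R7, 1 → R7=4-1=3
CMP R7, 0  (cmp 3,0)
JGT start: taken
ADD R0, 11 → R0=47+11=58
ADD R6, 5 → R6=25+5=30
SUB R7, 1 → R7=3-1=2
CMP R7, 0  (cmp 2,0)
JGT start: taken
ADD R0, 11 → R0=58+11=69
ADD R6, 5 → R6=30+5=35
SUB R7, 1 → R7=2-1=1
CMP R7, 0  (cmp 1,0)
JGT start: taken
ADD R0, 11 → R0=69+11=80
ADD R6, 5 → R6=35+5=40
SUB R7, 1 → R7=1-1=0
CMP R7, 0  (cmp 0,0)
JGT start: not taken
halt.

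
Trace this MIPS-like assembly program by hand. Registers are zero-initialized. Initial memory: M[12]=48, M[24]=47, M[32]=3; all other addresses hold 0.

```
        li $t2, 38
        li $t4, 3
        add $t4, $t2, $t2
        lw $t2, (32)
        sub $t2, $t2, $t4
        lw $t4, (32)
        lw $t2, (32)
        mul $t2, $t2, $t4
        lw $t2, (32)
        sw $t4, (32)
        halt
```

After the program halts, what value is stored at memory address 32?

$t2=38
$t4=3
$t4=38+38=76
$t2=M[32]=3
$t2=3-76=-73
$t4=M[32]=3
$t2=M[32]=3
$t2=3*3=9
$t2=M[32]=3
sw $t4, (32) → M[32]=3
halt.

3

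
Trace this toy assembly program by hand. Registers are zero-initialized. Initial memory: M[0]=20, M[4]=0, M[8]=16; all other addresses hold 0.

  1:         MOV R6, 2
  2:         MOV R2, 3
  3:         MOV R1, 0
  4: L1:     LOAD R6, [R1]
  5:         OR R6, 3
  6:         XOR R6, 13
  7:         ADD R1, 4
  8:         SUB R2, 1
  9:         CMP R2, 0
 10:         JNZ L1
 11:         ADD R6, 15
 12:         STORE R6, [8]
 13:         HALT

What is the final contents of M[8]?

45

R6=2
R2=3
R1=0
R6=M[0]=20
R6=20|3=23
R6=23^13=26
R1=0+4=4
R2=3-1=2
CMP R2, 0  (cmp 2,0)
JNZ L1: taken
R6=M[4]=0
R6=0|3=3
R6=3^13=14
R1=4+4=8
R2=2-1=1
CMP R2, 0  (cmp 1,0)
JNZ L1: taken
R6=M[8]=16
R6=16|3=19
R6=19^13=30
R1=8+4=12
R2=1-1=0
CMP R2, 0  (cmp 0,0)
JNZ L1: not taken
R6=30+15=45
STORE R6, [8] → M[8]=45
halt.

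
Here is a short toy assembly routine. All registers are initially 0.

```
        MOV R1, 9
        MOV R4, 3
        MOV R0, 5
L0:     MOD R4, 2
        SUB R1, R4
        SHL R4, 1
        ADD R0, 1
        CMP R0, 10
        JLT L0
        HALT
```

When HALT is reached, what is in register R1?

8

after MOV R1, 9: R1=9
after MOV R4, 3: R4=3
after MOV R0, 5: R0=5
after MOD R4, 2: R4=3%2=1
after SUB R1, R4: R1=9-1=8
after SHL R4, 1: R4=1<<1=2
after ADD R0, 1: R0=5+1=6
CMP R0, 10  (cmp 6,10)
JLT L0: taken
after MOD R4, 2: R4=2%2=0
after SUB R1, R4: R1=8-0=8
after SHL R4, 1: R4=0<<1=0
after ADD R0, 1: R0=6+1=7
CMP R0, 10  (cmp 7,10)
JLT L0: taken
after MOD R4, 2: R4=0%2=0
after SUB R1, R4: R1=8-0=8
after SHL R4, 1: R4=0<<1=0
after ADD R0, 1: R0=7+1=8
CMP R0, 10  (cmp 8,10)
JLT L0: taken
after MOD R4, 2: R4=0%2=0
after SUB R1, R4: R1=8-0=8
after SHL R4, 1: R4=0<<1=0
after ADD R0, 1: R0=8+1=9
CMP R0, 10  (cmp 9,10)
JLT L0: taken
after MOD R4, 2: R4=0%2=0
after SUB R1, R4: R1=8-0=8
after SHL R4, 1: R4=0<<1=0
after ADD R0, 1: R0=9+1=10
CMP R0, 10  (cmp 10,10)
JLT L0: not taken
halt.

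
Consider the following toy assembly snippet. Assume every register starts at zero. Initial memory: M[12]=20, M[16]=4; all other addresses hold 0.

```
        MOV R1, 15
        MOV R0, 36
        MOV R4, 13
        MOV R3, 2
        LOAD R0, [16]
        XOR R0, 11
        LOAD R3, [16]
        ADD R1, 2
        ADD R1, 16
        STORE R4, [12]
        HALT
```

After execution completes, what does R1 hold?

R1=15
R0=36
R4=13
R3=2
R0=M[16]=4
R0=4^11=15
R3=M[16]=4
R1=15+2=17
R1=17+16=33
STORE R4, [12] → M[12]=13
halt.

33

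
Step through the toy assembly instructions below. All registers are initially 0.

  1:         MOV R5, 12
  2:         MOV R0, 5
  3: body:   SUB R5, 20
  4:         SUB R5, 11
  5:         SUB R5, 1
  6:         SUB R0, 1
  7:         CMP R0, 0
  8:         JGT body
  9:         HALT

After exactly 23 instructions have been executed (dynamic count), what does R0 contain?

after MOV R5, 12: R5=12
after MOV R0, 5: R0=5
after SUB R5, 20: R5=12-20=-8
after SUB R5, 11: R5=(-8)-11=-19
after SUB R5, 1: R5=(-19)-1=-20
after SUB R0, 1: R0=5-1=4
CMP R0, 0  (cmp 4,0)
JGT body: taken
after SUB R5, 20: R5=(-20)-20=-40
after SUB R5, 11: R5=(-40)-11=-51
after SUB R5, 1: R5=(-51)-1=-52
after SUB R0, 1: R0=4-1=3
CMP R0, 0  (cmp 3,0)
JGT body: taken
after SUB R5, 20: R5=(-52)-20=-72
after SUB R5, 11: R5=(-72)-11=-83
after SUB R5, 1: R5=(-83)-1=-84
after SUB R0, 1: R0=3-1=2
CMP R0, 0  (cmp 2,0)
JGT body: taken
after SUB R5, 20: R5=(-84)-20=-104
after SUB R5, 11: R5=(-104)-11=-115
after SUB R5, 1: R5=(-115)-1=-116
After step 23: R0 = 2.

2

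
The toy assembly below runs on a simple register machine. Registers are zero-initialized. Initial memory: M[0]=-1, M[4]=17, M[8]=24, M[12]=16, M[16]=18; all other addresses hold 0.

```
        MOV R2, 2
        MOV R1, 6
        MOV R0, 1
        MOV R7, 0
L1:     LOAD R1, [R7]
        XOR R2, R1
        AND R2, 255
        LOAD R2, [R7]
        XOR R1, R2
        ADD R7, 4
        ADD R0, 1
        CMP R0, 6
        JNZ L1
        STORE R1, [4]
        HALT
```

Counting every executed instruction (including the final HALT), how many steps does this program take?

51

R2=2
R1=6
R0=1
R7=0
R1=M[0]=-1
R2=2^(-1)=-3
R2=(-3)&255=253
R2=M[0]=-1
R1=(-1)^(-1)=0
R7=0+4=4
R0=1+1=2
CMP R0, 6  (cmp 2,6)
JNZ L1: taken
R1=M[4]=17
R2=(-1)^17=-18
R2=(-18)&255=238
R2=M[4]=17
R1=17^17=0
R7=4+4=8
R0=2+1=3
CMP R0, 6  (cmp 3,6)
JNZ L1: taken
R1=M[8]=24
R2=17^24=9
R2=9&255=9
R2=M[8]=24
R1=24^24=0
R7=8+4=12
R0=3+1=4
CMP R0, 6  (cmp 4,6)
JNZ L1: taken
R1=M[12]=16
R2=24^16=8
R2=8&255=8
R2=M[12]=16
R1=16^16=0
R7=12+4=16
R0=4+1=5
CMP R0, 6  (cmp 5,6)
JNZ L1: taken
R1=M[16]=18
R2=16^18=2
R2=2&255=2
R2=M[16]=18
R1=18^18=0
R7=16+4=20
R0=5+1=6
CMP R0, 6  (cmp 6,6)
JNZ L1: not taken
STORE R1, [4] → M[4]=0
halt.
Total executed instructions: 51.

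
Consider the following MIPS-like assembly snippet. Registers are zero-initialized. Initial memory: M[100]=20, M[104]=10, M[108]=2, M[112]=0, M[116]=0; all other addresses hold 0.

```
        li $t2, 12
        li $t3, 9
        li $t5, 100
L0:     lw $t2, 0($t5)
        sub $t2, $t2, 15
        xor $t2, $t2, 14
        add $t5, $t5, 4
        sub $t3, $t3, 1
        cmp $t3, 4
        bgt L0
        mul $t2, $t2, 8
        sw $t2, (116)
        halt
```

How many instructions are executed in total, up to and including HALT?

$t2=12
$t3=9
$t5=100
$t2=M[100]=20
$t2=20-15=5
$t2=5^14=11
$t5=100+4=104
$t3=9-1=8
cmp $t3, 4  (cmp 8,4)
bgt L0: taken
$t2=M[104]=10
$t2=10-15=-5
$t2=(-5)^14=-11
$t5=104+4=108
$t3=8-1=7
cmp $t3, 4  (cmp 7,4)
bgt L0: taken
$t2=M[108]=2
$t2=2-15=-13
$t2=(-13)^14=-3
$t5=108+4=112
$t3=7-1=6
cmp $t3, 4  (cmp 6,4)
bgt L0: taken
$t2=M[112]=0
$t2=0-15=-15
$t2=(-15)^14=-1
$t5=112+4=116
$t3=6-1=5
cmp $t3, 4  (cmp 5,4)
bgt L0: taken
$t2=M[116]=0
$t2=0-15=-15
$t2=(-15)^14=-1
$t5=116+4=120
$t3=5-1=4
cmp $t3, 4  (cmp 4,4)
bgt L0: not taken
$t2=(-1)*8=-8
sw $t2, (116) → M[116]=-8
halt.
Total executed instructions: 41.

41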